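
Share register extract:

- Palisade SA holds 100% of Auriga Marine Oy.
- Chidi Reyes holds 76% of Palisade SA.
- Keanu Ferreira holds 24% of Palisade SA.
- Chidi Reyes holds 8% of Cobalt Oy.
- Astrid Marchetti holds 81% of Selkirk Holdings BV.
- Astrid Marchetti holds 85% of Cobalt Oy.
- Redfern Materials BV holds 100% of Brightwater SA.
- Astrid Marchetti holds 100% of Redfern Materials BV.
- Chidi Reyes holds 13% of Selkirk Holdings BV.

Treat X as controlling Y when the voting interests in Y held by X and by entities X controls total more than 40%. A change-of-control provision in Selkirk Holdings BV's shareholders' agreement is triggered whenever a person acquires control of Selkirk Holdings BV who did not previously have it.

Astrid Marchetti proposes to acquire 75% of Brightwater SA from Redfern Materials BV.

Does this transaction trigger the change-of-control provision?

The purchase adds only to Astrid's holdings (Redfern's stake shrinks), so Astrid is the only person who could newly come to control Selkirk.
Astrid holds 81% of Selkirk, so Astrid controls Selkirk.
So Astrid already controls Selkirk before the transaction.
After the purchase, Astrid holds 75% of Brightwater directly, and Redfern's stake falls to 25%.
Astrid controlled Selkirk already, so this is not a new person acquiring control; every other person's position is unchanged or reduced.
No new person acquires control, so the clause is not triggered.

No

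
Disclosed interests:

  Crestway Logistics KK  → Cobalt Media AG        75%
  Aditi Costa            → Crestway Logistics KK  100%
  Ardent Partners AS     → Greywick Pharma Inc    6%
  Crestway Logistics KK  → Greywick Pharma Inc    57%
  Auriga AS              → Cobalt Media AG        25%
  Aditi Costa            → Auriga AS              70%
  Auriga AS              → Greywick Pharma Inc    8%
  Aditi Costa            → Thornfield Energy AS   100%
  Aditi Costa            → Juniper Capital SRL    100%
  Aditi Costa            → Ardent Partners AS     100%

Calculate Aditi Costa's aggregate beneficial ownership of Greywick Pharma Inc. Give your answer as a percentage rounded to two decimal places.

Aditi reaches Greywick along 3 paths.
Via Crestway: 100% × 57% = 57%.
Via Ardent: 100% × 6% = 6%.
Via Auriga: 70% × 8% = 5.6%.
Total: 57% + 6% + 5.6% = 68.6%.
Rounded: 68.60%.

68.60%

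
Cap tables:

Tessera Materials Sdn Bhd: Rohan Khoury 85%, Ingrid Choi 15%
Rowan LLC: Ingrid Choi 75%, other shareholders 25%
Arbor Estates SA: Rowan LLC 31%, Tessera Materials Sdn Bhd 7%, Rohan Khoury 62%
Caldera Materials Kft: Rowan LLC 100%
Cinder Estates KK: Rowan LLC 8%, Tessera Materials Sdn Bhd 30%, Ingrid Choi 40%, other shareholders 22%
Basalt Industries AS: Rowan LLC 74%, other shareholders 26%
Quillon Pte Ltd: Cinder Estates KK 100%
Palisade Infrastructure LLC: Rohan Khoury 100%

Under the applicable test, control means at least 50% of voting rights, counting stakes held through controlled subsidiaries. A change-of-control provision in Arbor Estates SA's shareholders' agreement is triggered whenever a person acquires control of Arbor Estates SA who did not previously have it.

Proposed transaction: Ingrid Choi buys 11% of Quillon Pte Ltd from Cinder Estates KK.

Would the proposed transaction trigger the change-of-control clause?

The purchase adds only to Ingrid's holdings (Cinder's stake shrinks), so Ingrid is the only person who could newly come to control Arbor.
Ingrid holds 75% of Rowan, so Ingrid controls Rowan.
Rowan holds 100% of Caldera, so Ingrid controls Caldera.
Rowan holds 74% of Basalt, so Ingrid controls Basalt.
In Arbor, Ingrid's side holds only 31%, not ≥ 50%.
So before the transaction, Ingrid does not control Arbor.
After the purchase, Ingrid holds 11% of Quillon directly, and Cinder's stake falls to 89%.
Ingrid's side now holds 11% of Quillon, not ≥ 50%, so Ingrid still does not control Quillon.
After the transaction, Ingrid's side holds 31% of Arbor, not ≥ 50%, so Ingrid still does not control Arbor.
No new person acquires control, so the clause is not triggered.

No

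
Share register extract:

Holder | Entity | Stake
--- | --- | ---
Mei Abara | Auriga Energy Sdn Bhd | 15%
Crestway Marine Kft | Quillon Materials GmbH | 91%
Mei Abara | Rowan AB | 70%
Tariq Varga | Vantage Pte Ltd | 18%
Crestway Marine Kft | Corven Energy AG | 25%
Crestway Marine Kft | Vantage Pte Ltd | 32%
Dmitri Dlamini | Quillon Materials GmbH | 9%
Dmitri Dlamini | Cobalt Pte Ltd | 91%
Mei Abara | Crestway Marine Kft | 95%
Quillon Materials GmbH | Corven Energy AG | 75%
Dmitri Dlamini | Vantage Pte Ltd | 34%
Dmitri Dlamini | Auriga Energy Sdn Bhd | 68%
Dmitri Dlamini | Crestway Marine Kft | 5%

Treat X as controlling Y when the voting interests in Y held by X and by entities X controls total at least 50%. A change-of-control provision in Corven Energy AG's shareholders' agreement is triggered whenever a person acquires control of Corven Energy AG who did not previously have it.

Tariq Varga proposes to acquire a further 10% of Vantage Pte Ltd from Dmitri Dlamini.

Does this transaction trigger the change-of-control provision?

The purchase adds only to Tariq's holdings (Dmitri's stake shrinks), so Tariq is the only person who could newly come to control Corven.
Tariq's largest direct stake is 18% in Vantage, which does not meet the threshold, so Tariq controls no company.
Neither Tariq nor any entity Tariq controls holds any voting interest in Corven.
So before the transaction, Tariq does not control Corven.
After the purchase, Tariq's direct stake in Vantage rises to 18% + 10% = 28%, and Dmitri's stake falls to 24%.
Tariq's side now holds 28% of Vantage, not ≥ 50%, so Tariq still does not control Vantage.
After the transaction, neither Tariq nor any entity Tariq controls holds a voting interest in Corven, so Tariq still does not control it.
No new person acquires control, so the clause is not triggered.

No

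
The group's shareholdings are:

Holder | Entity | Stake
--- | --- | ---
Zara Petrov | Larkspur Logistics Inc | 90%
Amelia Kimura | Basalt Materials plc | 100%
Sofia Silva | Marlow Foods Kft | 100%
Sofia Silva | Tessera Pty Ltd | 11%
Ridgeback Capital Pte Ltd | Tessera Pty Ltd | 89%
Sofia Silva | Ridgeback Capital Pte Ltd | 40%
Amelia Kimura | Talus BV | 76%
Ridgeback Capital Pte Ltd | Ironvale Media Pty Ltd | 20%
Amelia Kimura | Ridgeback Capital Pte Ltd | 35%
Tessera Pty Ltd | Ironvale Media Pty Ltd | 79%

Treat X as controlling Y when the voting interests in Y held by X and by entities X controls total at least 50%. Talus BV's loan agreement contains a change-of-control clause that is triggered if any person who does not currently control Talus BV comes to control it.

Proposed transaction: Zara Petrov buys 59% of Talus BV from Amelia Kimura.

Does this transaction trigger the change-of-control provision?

Yes

The purchase adds only to Zara's holdings (Amelia's stake shrinks), so Zara is the only person who could newly come to control Talus.
Zara holds 90% of Larkspur, so Zara controls Larkspur.
Neither Zara nor any entity Zara controls holds any voting interest in Talus.
So before the transaction, Zara does not control Talus.
After the purchase, Zara holds 59% of Talus directly, and Amelia's stake falls to 17%.
Zara holds 59% of Talus, so Zara controls Talus.
Zara did not control Talus before and does after, so the clause is triggered.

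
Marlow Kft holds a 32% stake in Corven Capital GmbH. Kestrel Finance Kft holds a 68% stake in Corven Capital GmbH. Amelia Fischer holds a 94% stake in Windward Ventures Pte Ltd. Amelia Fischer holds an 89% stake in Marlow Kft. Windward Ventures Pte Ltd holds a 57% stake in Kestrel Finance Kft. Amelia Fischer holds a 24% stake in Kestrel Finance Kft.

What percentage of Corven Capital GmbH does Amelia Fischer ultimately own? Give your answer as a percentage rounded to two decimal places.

81.23%

Amelia reaches Corven along 3 paths.
Via Windward → Kestrel: 94% × 57% × 68% = 36.4344%.
Via Kestrel: 24% × 68% = 16.32%.
Via Marlow: 89% × 32% = 28.48%.
Total: 36.4344% + 16.32% + 28.48% = 81.2344%.
Rounded: 81.23%.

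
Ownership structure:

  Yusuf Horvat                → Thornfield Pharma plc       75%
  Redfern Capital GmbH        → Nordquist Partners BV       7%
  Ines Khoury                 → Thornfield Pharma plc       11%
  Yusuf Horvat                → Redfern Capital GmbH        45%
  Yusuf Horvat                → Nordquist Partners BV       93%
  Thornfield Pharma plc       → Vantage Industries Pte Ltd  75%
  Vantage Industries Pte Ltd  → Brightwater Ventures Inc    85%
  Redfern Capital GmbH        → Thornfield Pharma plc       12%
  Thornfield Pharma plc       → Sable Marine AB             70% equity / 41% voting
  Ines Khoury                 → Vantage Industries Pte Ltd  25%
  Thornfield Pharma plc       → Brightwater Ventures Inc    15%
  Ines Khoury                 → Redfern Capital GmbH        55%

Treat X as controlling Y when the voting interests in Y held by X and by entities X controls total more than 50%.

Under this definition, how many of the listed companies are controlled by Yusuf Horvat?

4

Yusuf holds 75% of Thornfield, so Yusuf controls Thornfield.
Thornfield holds 75% of Vantage, so Yusuf controls Vantage.
Yusuf holds 93% of Nordquist, so Yusuf controls Nordquist.
Vantage and Thornfield together hold 85% + 15% = 100% of Brightwater, so Yusuf controls Brightwater.
No other company's threshold is met.
Yusuf controls 4 companies.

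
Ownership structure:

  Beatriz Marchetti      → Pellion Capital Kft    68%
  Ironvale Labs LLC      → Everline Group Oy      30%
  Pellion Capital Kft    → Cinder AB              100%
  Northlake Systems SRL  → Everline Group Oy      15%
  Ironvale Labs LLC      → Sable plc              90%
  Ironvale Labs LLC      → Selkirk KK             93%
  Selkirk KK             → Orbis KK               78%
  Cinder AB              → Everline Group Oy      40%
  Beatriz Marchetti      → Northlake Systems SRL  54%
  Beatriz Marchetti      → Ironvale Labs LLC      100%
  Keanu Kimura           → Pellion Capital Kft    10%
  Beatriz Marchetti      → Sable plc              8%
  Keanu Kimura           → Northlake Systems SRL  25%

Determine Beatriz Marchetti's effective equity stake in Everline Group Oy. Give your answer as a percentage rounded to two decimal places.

Beatriz reaches Everline along 3 paths.
Via Ironvale: 100% × 30% = 30%.
Via Pellion → Cinder: 68% × 100% × 40% = 27.2%.
Via Northlake: 54% × 15% = 8.1%.
Total: 30% + 27.2% + 8.1% = 65.3%.
Rounded: 65.30%.

65.30%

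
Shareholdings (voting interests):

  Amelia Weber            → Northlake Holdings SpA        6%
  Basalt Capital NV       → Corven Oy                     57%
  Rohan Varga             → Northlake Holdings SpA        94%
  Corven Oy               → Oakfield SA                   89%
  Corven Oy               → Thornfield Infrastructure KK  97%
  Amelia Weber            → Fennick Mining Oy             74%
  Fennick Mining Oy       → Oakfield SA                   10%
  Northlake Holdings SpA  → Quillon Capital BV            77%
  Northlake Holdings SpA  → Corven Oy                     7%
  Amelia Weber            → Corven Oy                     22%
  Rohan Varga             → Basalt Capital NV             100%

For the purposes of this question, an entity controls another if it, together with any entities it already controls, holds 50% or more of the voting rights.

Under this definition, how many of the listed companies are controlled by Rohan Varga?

6

Rohan holds 100% of Basalt, so Rohan controls Basalt.
Rohan holds 94% of Northlake, so Rohan controls Northlake.
Basalt and Northlake together hold 57% + 7% = 64% of Corven, so Rohan controls Corven.
Corven holds 97% of Thornfield, so Rohan controls Thornfield.
Northlake holds 77% of Quillon, so Rohan controls Quillon.
Corven holds 89% of Oakfield, so Rohan controls Oakfield.
No other company's threshold is met.
Rohan controls 6 companies.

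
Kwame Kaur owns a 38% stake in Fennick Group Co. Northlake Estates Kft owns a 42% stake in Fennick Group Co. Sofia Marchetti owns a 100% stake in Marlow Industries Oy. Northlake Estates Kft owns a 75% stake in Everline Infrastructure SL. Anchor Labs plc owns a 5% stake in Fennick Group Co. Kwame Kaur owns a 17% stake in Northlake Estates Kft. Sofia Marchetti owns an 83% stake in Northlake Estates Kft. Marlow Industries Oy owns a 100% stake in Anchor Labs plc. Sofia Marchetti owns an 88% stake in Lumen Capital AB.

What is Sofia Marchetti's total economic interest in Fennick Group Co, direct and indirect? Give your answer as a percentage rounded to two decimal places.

Sofia reaches Fennick along 2 paths.
Via Northlake: 83% × 42% = 34.86%.
Via Marlow → Anchor: 100% × 100% × 5% = 5%.
Total: 34.86% + 5% = 39.86%.

39.86%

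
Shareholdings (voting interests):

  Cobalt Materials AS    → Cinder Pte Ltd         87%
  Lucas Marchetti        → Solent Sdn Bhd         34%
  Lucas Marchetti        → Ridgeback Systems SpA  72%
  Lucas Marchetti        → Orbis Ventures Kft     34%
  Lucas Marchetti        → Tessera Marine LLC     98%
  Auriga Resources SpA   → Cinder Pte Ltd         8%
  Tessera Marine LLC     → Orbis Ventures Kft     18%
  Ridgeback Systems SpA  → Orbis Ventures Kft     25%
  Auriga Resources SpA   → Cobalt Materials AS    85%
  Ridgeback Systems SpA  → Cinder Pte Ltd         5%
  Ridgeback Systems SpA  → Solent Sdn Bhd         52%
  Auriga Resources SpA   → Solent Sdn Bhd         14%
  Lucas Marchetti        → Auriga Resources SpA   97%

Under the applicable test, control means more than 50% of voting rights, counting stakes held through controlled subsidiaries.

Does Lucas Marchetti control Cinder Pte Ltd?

Lucas holds 72% of Ridgeback, so Lucas controls Ridgeback.
Lucas holds 97% of Auriga, so Lucas controls Auriga.
Auriga holds 85% of Cobalt, so Lucas controls Cobalt.
Auriga and Ridgeback and Cobalt together hold 8% + 5% + 87% = 100% of Cinder, so Lucas controls Cinder.

Yes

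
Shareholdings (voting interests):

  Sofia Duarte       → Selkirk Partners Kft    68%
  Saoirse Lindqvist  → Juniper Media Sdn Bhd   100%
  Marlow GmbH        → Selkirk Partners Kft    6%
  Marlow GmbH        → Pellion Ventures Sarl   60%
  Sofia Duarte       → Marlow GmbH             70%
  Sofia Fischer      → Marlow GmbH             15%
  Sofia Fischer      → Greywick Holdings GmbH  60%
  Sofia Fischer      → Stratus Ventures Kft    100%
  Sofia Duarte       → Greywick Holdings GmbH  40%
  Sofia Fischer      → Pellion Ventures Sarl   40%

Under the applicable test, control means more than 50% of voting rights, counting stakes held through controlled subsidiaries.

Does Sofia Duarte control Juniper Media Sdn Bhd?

No

Sofia Duarte holds 70% of Marlow, so Sofia Duarte controls Marlow.
Sofia Duarte and Marlow together hold 68% + 6% = 74% of Selkirk, so Sofia Duarte controls Selkirk.
Marlow holds 60% of Pellion, so Sofia Duarte controls Pellion.
Neither Sofia Duarte nor any entity Sofia Duarte controls holds any voting interest in Juniper.
So Sofia Duarte does not control Juniper.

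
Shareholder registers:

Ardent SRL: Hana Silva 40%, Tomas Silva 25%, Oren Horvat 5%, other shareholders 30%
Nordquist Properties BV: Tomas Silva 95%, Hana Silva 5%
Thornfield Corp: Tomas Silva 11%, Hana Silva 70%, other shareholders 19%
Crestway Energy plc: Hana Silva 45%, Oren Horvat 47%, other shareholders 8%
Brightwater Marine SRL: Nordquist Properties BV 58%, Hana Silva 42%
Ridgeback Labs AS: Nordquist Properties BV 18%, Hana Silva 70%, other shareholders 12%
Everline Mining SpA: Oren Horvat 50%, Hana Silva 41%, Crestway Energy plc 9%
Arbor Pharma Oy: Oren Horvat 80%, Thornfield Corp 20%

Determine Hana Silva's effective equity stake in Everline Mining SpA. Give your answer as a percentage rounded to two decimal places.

45.05%

Hana reaches Everline along 2 paths.
Direct stake: 41% = 41%.
Via Crestway: 45% × 9% = 4.05%.
Total: 41% + 4.05% = 45.05%.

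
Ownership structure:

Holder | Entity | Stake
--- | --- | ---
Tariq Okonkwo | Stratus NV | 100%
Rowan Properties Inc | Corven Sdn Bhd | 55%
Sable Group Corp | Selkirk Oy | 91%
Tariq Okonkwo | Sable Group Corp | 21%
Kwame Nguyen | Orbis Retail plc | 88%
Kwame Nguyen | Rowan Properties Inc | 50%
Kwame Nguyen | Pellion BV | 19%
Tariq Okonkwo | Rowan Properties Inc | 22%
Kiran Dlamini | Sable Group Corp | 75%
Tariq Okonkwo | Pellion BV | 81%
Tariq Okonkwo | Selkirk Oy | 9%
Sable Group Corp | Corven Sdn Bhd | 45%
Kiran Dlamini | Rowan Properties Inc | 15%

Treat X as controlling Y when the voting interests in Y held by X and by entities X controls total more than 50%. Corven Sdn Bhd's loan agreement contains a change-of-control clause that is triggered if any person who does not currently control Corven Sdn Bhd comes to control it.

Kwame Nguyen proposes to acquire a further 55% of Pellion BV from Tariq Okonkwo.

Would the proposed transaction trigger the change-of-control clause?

No

The purchase adds only to Kwame's holdings (Tariq's stake shrinks), so Kwame is the only person who could newly come to control Corven.
Kwame holds 88% of Orbis, so Kwame controls Orbis.
Neither Kwame nor any entity Kwame controls holds any voting interest in Corven.
So before the transaction, Kwame does not control Corven.
After the purchase, Kwame's direct stake in Pellion rises to 19% + 55% = 74%, and Tariq's stake falls to 26%.
Kwame holds 74% of Pellion, so Kwame controls Pellion.
After the transaction, neither Kwame nor any entity Kwame controls holds a voting interest in Corven, so Kwame still does not control it.
No new person acquires control, so the clause is not triggered.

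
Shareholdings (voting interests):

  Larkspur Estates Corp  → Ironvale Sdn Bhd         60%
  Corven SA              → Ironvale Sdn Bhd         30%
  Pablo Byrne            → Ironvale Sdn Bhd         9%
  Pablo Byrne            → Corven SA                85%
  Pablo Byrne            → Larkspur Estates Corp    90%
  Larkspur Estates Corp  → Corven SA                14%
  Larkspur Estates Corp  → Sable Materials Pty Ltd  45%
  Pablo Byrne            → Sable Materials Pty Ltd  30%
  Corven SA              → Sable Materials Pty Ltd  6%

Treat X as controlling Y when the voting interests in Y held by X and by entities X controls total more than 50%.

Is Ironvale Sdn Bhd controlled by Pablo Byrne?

Pablo holds 90% of Larkspur, so Pablo controls Larkspur.
Pablo and Larkspur together hold 85% + 14% = 99% of Corven, so Pablo controls Corven.
Corven and Pablo and Larkspur together hold 30% + 9% + 60% = 99% of Ironvale, so Pablo controls Ironvale.

Yes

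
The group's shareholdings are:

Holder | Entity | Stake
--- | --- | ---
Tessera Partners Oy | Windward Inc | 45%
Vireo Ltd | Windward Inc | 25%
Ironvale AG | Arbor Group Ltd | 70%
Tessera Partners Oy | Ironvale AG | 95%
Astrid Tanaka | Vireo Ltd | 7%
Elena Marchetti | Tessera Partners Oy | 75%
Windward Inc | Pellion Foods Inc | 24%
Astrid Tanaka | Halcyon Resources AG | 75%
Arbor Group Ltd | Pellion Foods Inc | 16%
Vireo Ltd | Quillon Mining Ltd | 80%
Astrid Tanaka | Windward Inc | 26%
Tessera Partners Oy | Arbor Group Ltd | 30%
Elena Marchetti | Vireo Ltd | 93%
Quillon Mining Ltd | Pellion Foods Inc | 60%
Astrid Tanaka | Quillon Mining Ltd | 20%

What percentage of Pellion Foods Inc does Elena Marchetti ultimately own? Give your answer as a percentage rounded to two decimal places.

69.90%

Elena reaches Pellion along 5 paths.
Via Tessera → Ironvale → Arbor: 75% × 95% × 70% × 16% = 7.98%.
Via Tessera → Arbor: 75% × 30% × 16% = 3.6%.
Via Vireo → Windward: 93% × 25% × 24% = 5.58%.
Via Tessera → Windward: 75% × 45% × 24% = 8.1%.
Via Vireo → Quillon: 93% × 80% × 60% = 44.64%.
Total: 7.98% + 3.6% + 5.58% + 8.1% + 44.64% = 69.9%.
Rounded: 69.90%.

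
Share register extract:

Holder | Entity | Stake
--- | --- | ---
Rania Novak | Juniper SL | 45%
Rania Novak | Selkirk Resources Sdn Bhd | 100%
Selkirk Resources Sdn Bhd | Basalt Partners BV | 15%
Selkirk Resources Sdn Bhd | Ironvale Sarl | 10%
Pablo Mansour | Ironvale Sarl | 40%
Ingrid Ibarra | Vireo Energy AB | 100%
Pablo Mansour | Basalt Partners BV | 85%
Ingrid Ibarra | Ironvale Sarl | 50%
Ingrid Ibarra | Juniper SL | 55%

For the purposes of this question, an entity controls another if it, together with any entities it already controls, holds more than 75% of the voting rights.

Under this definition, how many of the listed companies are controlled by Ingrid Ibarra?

Ingrid holds 100% of Vireo, so Ingrid controls Vireo.
No other company's threshold is met.
Ingrid controls 1 company.

1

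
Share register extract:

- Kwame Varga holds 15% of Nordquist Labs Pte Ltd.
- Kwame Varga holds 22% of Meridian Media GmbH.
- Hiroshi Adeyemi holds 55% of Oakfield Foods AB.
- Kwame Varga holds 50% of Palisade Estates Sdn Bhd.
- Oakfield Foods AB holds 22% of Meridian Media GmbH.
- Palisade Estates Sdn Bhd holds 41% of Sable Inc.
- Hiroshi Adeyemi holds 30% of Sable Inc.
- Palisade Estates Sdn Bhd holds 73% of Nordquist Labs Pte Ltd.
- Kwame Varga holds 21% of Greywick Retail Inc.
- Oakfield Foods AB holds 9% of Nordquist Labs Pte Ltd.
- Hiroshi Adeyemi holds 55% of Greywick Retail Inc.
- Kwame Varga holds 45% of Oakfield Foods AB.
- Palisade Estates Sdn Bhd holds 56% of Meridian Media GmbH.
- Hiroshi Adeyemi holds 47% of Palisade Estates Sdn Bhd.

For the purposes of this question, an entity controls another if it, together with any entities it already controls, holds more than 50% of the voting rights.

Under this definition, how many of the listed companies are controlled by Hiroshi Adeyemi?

Hiroshi holds 55% of Oakfield, so Hiroshi controls Oakfield.
Hiroshi holds 55% of Greywick, so Hiroshi controls Greywick.
No other company's threshold is met.
Hiroshi controls 2 companies.

2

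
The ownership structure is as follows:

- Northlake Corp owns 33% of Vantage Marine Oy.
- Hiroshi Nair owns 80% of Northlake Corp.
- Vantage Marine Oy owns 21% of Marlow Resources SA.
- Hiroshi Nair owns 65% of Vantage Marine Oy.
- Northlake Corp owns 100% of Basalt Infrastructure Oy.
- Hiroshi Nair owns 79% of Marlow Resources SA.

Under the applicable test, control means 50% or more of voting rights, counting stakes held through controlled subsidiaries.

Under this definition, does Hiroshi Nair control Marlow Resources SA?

Hiroshi holds 80% of Northlake, so Hiroshi controls Northlake.
Northlake and Hiroshi together hold 33% + 65% = 98% of Vantage, so Hiroshi controls Vantage.
Hiroshi and Vantage together hold 79% + 21% = 100% of Marlow, so Hiroshi controls Marlow.

Yes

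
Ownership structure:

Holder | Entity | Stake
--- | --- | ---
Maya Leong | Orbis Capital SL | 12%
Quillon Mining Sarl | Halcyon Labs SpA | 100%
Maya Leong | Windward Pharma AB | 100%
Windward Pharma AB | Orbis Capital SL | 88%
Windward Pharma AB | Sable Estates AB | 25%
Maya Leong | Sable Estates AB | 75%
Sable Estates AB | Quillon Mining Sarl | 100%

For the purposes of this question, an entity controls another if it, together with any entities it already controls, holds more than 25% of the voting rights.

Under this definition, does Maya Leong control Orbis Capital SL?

Maya holds 100% of Windward, so Maya controls Windward.
Windward and Maya together hold 88% + 12% = 100% of Orbis, so Maya controls Orbis.

Yes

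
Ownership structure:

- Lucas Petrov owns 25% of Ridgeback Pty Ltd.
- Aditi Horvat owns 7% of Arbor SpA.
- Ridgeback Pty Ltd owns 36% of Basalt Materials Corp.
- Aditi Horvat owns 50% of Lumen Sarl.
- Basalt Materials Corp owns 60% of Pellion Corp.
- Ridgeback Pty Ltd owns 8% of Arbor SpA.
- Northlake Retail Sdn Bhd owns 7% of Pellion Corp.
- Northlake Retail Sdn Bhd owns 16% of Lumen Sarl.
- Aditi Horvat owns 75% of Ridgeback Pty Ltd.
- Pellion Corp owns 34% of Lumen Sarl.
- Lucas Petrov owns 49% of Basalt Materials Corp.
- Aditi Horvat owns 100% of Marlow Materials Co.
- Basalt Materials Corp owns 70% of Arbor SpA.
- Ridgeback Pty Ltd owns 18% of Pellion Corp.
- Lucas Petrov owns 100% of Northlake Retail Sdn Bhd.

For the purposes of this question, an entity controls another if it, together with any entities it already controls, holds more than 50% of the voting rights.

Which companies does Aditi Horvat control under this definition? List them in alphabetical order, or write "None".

Aditi holds 75% of Ridgeback, so Aditi controls Ridgeback.
Aditi holds 100% of Marlow, so Aditi controls Marlow.
No other company's threshold is met.

Marlow Materials Co, Ridgeback Pty Ltd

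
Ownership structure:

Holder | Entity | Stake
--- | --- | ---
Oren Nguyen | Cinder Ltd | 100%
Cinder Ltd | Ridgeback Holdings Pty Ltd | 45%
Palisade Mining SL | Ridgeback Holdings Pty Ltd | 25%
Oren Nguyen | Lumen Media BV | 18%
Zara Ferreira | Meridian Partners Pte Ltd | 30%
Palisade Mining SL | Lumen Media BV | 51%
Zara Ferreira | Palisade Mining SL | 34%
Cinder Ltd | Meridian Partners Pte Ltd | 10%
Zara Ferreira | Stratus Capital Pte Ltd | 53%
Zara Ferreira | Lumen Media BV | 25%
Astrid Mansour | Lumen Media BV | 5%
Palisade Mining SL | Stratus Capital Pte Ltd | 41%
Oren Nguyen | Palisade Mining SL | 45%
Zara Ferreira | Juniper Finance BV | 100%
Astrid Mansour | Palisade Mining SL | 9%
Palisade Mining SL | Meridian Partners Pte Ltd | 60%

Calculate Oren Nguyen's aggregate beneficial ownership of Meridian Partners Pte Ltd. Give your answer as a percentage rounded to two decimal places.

37.00%

Oren reaches Meridian along 2 paths.
Via Palisade: 45% × 60% = 27%.
Via Cinder: 100% × 10% = 10%.
Total: 27% + 10% = 37%.
Rounded: 37.00%.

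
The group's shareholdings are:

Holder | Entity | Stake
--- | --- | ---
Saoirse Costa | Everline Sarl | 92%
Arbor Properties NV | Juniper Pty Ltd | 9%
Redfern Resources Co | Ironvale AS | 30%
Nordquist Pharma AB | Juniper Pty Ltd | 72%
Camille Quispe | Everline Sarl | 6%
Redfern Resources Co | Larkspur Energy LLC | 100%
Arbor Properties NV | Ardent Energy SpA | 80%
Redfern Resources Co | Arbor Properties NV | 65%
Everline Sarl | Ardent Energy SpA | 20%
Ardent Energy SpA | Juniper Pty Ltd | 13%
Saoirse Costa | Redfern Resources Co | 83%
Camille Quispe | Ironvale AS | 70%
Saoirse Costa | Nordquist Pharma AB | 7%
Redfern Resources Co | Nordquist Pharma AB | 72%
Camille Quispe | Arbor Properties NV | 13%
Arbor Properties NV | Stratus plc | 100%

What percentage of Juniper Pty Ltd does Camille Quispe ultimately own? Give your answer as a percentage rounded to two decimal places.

Camille reaches Juniper along 3 paths.
Via Arbor → Ardent: 13% × 80% × 13% = 1.352%.
Via Everline → Ardent: 6% × 20% × 13% = 0.156%.
Via Arbor: 13% × 9% = 1.17%.
Total: 1.352% + 0.156% + 1.17% = 2.678%.
Rounded: 2.68%.

2.68%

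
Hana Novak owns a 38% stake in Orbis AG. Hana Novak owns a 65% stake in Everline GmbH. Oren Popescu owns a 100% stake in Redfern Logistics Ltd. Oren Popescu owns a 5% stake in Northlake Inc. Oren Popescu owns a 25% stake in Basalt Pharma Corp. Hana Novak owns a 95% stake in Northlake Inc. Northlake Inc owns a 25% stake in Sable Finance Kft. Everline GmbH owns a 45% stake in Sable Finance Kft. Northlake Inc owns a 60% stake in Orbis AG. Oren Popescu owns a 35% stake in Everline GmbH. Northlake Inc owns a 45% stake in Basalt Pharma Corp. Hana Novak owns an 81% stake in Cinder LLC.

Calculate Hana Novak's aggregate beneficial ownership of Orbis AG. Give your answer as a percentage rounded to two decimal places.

Hana reaches Orbis along 2 paths.
Direct stake: 38% = 38%.
Via Northlake: 95% × 60% = 57%.
Total: 38% + 57% = 95%.
Rounded: 95.00%.

95.00%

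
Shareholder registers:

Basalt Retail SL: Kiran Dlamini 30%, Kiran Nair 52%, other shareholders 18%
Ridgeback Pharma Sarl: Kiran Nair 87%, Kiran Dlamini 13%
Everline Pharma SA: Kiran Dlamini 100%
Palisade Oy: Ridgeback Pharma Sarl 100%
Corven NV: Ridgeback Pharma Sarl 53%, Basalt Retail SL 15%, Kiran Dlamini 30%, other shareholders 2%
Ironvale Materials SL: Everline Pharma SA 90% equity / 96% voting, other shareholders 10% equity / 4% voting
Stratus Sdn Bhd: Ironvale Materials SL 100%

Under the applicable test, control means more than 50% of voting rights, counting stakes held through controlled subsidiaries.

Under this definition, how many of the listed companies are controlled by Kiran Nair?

4

Kiran Nair holds 52% of Basalt, so Kiran Nair controls Basalt.
Kiran Nair holds 87% of Ridgeback, so Kiran Nair controls Ridgeback.
Ridgeback holds 100% of Palisade, so Kiran Nair controls Palisade.
Ridgeback and Basalt together hold 53% + 15% = 68% of Corven, so Kiran Nair controls Corven.
No other company's threshold is met.
Kiran Nair controls 4 companies.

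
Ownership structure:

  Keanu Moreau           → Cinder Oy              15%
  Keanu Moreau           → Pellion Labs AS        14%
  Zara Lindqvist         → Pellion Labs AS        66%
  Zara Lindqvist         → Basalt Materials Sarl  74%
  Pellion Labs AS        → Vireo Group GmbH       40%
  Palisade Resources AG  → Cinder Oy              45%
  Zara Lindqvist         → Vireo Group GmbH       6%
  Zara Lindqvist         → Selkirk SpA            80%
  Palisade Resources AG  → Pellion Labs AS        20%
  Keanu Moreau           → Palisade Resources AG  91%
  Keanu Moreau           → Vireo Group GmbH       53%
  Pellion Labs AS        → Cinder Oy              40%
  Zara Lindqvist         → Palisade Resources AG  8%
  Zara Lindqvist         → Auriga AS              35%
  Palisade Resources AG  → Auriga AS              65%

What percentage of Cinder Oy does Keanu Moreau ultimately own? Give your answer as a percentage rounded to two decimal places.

68.83%

Keanu reaches Cinder along 4 paths.
Via Palisade → Pellion: 91% × 20% × 40% = 7.28%.
Via Pellion: 14% × 40% = 5.6%.
Direct stake: 15% = 15%.
Via Palisade: 91% × 45% = 40.95%.
Total: 7.28% + 5.6% + 15% + 40.95% = 68.83%.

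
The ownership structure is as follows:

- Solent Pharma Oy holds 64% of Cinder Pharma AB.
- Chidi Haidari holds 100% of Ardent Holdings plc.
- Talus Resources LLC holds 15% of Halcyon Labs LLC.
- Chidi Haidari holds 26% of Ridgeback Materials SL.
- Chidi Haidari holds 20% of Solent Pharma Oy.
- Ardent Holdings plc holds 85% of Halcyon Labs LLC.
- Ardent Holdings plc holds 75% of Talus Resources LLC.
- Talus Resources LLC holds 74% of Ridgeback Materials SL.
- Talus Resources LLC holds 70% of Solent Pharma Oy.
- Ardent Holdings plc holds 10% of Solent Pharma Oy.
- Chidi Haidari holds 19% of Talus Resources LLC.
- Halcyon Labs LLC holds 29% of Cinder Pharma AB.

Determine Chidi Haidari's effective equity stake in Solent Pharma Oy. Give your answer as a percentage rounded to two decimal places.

Chidi reaches Solent along 4 paths.
Via Ardent: 100% × 10% = 10%.
Direct stake: 20% = 20%.
Via Ardent → Talus: 100% × 75% × 70% = 52.5%.
Via Talus: 19% × 70% = 13.3%.
Total: 10% + 20% + 52.5% + 13.3% = 95.8%.
Rounded: 95.80%.

95.80%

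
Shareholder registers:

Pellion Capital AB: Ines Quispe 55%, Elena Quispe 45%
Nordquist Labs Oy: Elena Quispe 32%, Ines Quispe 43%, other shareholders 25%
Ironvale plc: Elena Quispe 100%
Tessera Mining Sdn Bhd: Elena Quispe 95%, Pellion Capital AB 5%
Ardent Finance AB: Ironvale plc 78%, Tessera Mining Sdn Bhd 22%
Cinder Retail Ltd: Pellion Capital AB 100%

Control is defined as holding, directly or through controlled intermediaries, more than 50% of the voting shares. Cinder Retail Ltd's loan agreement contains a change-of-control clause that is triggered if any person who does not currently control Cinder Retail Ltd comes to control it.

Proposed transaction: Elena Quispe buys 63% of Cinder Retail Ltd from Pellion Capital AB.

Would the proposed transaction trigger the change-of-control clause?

The purchase adds only to Elena's holdings (Pellion's stake shrinks), so Elena is the only person who could newly come to control Cinder.
Elena holds 100% of Ironvale, so Elena controls Ironvale.
Elena holds 95% of Tessera, so Elena controls Tessera.
Ironvale and Tessera together hold 78% + 22% = 100% of Ardent, so Elena controls Ardent.
Neither Elena nor any entity Elena controls holds any voting interest in Cinder.
So before the transaction, Elena does not control Cinder.
After the purchase, Elena holds 63% of Cinder directly, and Pellion's stake falls to 37%.
Elena holds 63% of Cinder, so Elena controls Cinder.
Elena did not control Cinder before and does after, so the clause is triggered.

Yes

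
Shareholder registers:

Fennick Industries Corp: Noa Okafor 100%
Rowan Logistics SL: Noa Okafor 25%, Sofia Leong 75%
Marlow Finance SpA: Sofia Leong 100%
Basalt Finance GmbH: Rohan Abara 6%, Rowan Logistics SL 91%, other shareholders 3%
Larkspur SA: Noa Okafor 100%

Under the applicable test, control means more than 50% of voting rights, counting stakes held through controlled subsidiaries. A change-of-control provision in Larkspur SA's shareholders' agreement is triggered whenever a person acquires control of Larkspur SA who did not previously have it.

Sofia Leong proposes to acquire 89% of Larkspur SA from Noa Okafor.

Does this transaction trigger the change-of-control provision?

Yes

The purchase adds only to Sofia's holdings (Noa's stake shrinks), so Sofia is the only person who could newly come to control Larkspur.
Sofia holds 75% of Rowan, so Sofia controls Rowan.
Sofia holds 100% of Marlow, so Sofia controls Marlow.
Rowan holds 91% of Basalt, so Sofia controls Basalt.
Neither Sofia nor any entity Sofia controls holds any voting interest in Larkspur.
So before the transaction, Sofia does not control Larkspur.
After the purchase, Sofia holds 89% of Larkspur directly, and Noa's stake falls to 11%.
Sofia holds 89% of Larkspur, so Sofia controls Larkspur.
Sofia did not control Larkspur before and does after, so the clause is triggered.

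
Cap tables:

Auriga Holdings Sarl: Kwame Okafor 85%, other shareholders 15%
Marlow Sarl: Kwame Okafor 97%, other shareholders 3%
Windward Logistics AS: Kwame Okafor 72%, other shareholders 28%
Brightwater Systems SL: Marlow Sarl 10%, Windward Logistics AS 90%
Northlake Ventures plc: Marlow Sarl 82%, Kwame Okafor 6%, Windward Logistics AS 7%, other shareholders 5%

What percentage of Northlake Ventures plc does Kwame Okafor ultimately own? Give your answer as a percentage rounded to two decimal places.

Kwame reaches Northlake along 3 paths.
Via Marlow: 97% × 82% = 79.54%.
Direct stake: 6% = 6%.
Via Windward: 72% × 7% = 5.04%.
Total: 79.54% + 6% + 5.04% = 90.58%.

90.58%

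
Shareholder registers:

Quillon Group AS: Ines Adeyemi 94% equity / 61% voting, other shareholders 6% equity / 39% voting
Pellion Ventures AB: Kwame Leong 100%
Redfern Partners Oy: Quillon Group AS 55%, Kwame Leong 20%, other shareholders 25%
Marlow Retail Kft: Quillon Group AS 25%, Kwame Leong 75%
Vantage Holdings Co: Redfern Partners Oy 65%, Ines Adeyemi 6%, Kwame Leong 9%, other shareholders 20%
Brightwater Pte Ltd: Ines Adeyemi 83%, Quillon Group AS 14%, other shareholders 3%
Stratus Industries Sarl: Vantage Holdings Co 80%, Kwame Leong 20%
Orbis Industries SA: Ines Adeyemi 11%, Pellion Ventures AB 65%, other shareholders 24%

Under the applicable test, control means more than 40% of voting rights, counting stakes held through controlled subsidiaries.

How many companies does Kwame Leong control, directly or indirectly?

3

Kwame holds 100% of Pellion, so Kwame controls Pellion.
Kwame holds 75% of Marlow, so Kwame controls Marlow.
Pellion holds 65% of Orbis, so Kwame controls Orbis.
No other company's threshold is met.
Kwame controls 3 companies.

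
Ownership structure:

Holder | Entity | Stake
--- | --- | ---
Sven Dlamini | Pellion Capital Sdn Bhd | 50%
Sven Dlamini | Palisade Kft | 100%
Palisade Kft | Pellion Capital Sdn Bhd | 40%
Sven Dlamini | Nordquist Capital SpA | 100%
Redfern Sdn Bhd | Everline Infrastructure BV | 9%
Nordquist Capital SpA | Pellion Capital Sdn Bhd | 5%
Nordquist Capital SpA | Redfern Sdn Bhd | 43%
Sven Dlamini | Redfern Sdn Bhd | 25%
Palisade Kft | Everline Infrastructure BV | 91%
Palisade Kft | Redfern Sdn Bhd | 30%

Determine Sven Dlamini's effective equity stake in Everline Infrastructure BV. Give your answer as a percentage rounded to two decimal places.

Sven reaches Everline along 4 paths.
Via Nordquist → Redfern: 100% × 43% × 9% = 3.87%.
Via Redfern: 25% × 9% = 2.25%.
Via Palisade → Redfern: 100% × 30% × 9% = 2.7%.
Via Palisade: 100% × 91% = 91%.
Total: 3.87% + 2.25% + 2.7% + 91% = 99.82%.

99.82%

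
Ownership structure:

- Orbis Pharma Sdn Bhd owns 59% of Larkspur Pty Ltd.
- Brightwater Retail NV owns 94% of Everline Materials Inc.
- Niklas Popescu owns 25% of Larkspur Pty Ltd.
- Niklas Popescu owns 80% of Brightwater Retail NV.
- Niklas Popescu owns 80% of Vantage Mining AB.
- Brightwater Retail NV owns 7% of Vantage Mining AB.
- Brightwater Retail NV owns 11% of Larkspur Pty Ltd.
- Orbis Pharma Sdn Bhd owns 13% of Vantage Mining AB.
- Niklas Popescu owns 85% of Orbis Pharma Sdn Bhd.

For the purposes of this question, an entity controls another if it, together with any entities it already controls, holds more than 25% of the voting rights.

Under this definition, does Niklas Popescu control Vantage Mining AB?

Niklas holds 85% of Orbis, so Niklas controls Orbis.
Niklas holds 80% of Brightwater, so Niklas controls Brightwater.
Orbis and Brightwater and Niklas together hold 13% + 7% + 80% = 100% of Vantage, so Niklas controls Vantage.

Yes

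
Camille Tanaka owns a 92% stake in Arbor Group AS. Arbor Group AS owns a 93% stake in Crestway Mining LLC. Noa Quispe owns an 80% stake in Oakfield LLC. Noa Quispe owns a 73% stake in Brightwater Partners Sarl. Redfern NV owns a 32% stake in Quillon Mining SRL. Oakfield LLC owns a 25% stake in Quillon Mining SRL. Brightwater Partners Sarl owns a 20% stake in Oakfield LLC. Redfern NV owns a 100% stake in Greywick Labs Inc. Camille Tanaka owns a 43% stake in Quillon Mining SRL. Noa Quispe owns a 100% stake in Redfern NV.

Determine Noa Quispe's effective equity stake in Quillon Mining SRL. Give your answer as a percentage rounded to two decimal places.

Noa reaches Quillon along 3 paths.
Via Redfern: 100% × 32% = 32%.
Via Oakfield: 80% × 25% = 20%.
Via Brightwater → Oakfield: 73% × 20% × 25% = 3.65%.
Total: 32% + 20% + 3.65% = 55.65%.

55.65%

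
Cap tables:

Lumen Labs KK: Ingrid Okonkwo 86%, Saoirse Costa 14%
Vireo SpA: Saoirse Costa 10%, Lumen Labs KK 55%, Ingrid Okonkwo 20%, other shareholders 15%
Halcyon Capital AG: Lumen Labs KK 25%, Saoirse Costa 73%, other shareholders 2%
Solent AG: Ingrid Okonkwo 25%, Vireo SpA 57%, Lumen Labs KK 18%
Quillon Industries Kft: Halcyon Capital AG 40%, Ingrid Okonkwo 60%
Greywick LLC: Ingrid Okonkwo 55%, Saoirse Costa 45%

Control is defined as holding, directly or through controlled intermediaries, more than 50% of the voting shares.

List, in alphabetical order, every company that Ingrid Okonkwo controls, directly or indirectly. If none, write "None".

Ingrid holds 86% of Lumen, so Ingrid controls Lumen.
Lumen and Ingrid together hold 55% + 20% = 75% of Vireo, so Ingrid controls Vireo.
Ingrid and Vireo and Lumen together hold 25% + 57% + 18% = 100% of Solent, so Ingrid controls Solent.
Ingrid holds 60% of Quillon, so Ingrid controls Quillon.
Ingrid holds 55% of Greywick, so Ingrid controls Greywick.
No other company's threshold is met.

Greywick LLC, Lumen Labs KK, Quillon Industries Kft, Solent AG, Vireo SpA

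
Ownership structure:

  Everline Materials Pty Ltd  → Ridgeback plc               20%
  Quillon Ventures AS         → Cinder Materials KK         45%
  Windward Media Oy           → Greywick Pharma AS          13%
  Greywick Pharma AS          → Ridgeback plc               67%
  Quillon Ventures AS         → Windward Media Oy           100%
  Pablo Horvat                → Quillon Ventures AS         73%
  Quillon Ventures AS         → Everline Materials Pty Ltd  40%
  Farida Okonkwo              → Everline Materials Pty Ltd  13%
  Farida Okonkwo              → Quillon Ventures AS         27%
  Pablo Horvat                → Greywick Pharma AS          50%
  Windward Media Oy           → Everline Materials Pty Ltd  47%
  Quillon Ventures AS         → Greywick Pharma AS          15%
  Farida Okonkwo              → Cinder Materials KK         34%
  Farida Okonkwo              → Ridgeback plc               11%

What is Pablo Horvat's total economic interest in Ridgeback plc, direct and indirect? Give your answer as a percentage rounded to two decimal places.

59.90%

Pablo reaches Ridgeback along 5 paths.
Via Quillon → Windward → Greywick: 73% × 100% × 13% × 67% = 6.3583%.
Via Quillon → Greywick: 73% × 15% × 67% = 7.3365%.
Via Greywick: 50% × 67% = 33.5%.
Via Quillon → Everline: 73% × 40% × 20% = 5.84%.
Via Quillon → Windward → Everline: 73% × 100% × 47% × 20% = 6.862%.
Total: 6.3583% + 7.3365% + 33.5% + 5.84% + 6.862% = 59.8968%.
Rounded: 59.90%.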